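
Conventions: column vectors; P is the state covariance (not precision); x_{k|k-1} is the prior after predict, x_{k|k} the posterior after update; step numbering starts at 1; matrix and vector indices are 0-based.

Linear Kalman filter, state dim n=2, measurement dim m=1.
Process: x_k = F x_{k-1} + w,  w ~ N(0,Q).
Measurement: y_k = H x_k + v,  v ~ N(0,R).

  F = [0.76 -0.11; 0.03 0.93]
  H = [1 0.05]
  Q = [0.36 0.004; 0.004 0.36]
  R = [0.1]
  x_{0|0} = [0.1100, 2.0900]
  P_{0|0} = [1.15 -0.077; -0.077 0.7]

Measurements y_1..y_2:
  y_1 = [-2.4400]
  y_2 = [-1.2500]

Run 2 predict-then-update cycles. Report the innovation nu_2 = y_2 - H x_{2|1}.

step 1: x^-=[-0.1463, 1.9470]  P^-=[1.0456 -0.0956; -0.0956 0.9622]  S=[1.1384]  K=[0.9142; -0.0417]  nu=[-2.3910]  x^+=[-2.3323, 2.0467]  P^+=[0.0940 -0.0522; -0.0522 0.9602]
step 2: x^-=[-1.9977, 1.8334]  P^-=[0.4347 -0.1288; -0.1288 1.1876]  S=[0.5247]  K=[0.8160; -0.1323]  nu=[0.6560]  x^+=[-1.4623, 1.7467]  P^+=[0.0852 -0.0722; -0.0722 1.1785]

innov = [0.6560]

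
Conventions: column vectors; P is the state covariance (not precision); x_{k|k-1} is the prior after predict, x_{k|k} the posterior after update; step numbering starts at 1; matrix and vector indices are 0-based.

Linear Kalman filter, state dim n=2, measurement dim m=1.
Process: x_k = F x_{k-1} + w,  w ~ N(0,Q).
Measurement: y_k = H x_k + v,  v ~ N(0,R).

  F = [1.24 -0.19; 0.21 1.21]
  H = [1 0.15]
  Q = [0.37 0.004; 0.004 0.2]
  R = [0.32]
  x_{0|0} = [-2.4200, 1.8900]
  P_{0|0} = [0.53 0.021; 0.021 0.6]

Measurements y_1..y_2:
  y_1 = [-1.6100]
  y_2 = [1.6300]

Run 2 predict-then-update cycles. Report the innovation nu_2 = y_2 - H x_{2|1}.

innov = [4.4586]

step 1: x^-=[-3.3599, 1.7787]  P^-=[1.1967 0.0347; 0.0347 1.1125]  S=[1.5521]  K=[0.7743; 0.1299]  nu=[1.4831]  x^+=[-2.2115, 1.9713]  P^+=[0.2660 -0.1214; -0.1214 1.0863]
step 2: x^-=[-3.1168, 1.9209]  P^-=[0.8754 -0.3538; -0.3538 1.7405]  S=[1.1284]  K=[0.7287; -0.0821]  nu=[4.4586]  x^+=[0.1324, 1.5547]  P^+=[0.2761 -0.2862; -0.2862 1.7329]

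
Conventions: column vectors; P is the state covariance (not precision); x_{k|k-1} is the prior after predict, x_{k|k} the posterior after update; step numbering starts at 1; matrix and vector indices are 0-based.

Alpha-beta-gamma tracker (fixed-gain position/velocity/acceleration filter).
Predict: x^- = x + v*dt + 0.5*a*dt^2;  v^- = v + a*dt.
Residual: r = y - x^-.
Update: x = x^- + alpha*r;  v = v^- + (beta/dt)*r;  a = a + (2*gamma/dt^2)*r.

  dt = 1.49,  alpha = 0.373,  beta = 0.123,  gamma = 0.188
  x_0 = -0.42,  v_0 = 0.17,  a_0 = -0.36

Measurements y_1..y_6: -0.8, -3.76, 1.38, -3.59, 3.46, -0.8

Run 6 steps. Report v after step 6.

step 1: x_pred=-0.5663  r=-0.2337  x^+=-0.6535  v^+=-0.3857  a^+=-0.3996
step 2: x_pred=-1.6717  r=-2.0883  x^+=-2.4506  v^+=-1.1534  a^+=-0.7533
step 3: x_pred=-5.0054  r=6.3854  x^+=-2.6237  v^+=-1.7487  a^+=0.3282
step 4: x_pred=-4.8649  r=1.2749  x^+=-4.3894  v^+=-1.1544  a^+=0.5441
step 5: x_pred=-5.5055  r=8.9655  x^+=-2.1613  v^+=0.3964  a^+=2.0625
step 6: x_pred=0.7188  r=-1.5188  x^+=0.1523  v^+=3.3442  a^+=1.8053

v_post = 3.3442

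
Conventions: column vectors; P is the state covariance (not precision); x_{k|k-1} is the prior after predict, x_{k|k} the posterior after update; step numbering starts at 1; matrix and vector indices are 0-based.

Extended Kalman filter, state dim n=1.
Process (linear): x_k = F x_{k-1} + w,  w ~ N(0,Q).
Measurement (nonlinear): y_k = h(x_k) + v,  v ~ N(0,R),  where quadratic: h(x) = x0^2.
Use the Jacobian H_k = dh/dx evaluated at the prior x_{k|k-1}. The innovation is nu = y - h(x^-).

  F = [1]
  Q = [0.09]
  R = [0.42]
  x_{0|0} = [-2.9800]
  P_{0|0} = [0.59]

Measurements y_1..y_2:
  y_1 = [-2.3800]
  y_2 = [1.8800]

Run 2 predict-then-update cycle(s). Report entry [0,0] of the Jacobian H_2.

step 1: x^-=[-2.9800]  P^-=[0.6800]  H_jac=[-5.9600]  S=[24.5747]  K=[-0.1649]  nu=[-11.2604]  x^+=[-1.1230]  P^+=[0.0116]
step 2: x^-=[-1.1230]  P^-=[0.1016]  H_jac=[-2.2459]  S=[0.9326]  K=[-0.2447]  nu=[0.6190]  x^+=[-1.2744]  P^+=[0.0458]

H_jac[0,0] = -2.2459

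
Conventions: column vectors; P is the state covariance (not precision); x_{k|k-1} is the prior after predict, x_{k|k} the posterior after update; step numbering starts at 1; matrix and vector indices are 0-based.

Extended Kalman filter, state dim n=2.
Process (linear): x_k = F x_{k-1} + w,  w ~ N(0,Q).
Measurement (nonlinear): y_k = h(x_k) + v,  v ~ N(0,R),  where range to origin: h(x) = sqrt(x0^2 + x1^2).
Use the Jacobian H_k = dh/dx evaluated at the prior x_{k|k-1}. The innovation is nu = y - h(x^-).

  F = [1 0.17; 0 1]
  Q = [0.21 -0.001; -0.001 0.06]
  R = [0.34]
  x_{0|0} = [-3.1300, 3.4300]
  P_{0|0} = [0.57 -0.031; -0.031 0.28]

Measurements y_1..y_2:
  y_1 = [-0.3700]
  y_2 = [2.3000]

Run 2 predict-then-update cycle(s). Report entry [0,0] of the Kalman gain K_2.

step 1: x^-=[-2.5469, 3.4300]  P^-=[0.7776 0.0156; 0.0156 0.3400]  H_jac=[-0.5962 0.8029]  S=[0.8206]  K=[-0.5496; 0.3213]  nu=[-4.6422]  x^+=[0.0046, 1.9383]  P^+=[0.5297 0.1605; 0.1605 0.2553]
step 2: x^-=[0.3341, 1.9383]  P^-=[0.8016 0.2029; 0.2029 0.3153]  H_jac=[0.1699 0.9855]  S=[0.7373]  K=[0.4560; 0.4682]  nu=[0.3331]  x^+=[0.4860, 2.0943]  P^+=[0.6483 0.0455; 0.0455 0.1537]

K[0,0] = 0.4560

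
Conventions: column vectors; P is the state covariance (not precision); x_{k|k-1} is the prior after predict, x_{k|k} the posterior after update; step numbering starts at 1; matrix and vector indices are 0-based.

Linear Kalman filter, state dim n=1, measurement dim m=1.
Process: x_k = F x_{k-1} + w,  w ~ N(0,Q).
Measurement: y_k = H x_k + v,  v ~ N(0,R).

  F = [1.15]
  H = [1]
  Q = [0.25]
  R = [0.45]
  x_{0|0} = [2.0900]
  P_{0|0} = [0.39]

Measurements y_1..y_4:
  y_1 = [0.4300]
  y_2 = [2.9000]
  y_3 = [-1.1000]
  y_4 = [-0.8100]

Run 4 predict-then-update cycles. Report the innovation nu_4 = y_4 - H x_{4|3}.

step 1: x^-=[2.4035]  P^-=[0.7658]  S=[1.2158]  K=[0.6299]  nu=[-1.9735]  x^+=[1.1605]  P^+=[0.2834]
step 2: x^-=[1.3345]  P^-=[0.6248]  S=[1.0748]  K=[0.5813]  nu=[1.5655]  x^+=[2.2446]  P^+=[0.2616]
step 3: x^-=[2.5813]  P^-=[0.5960]  S=[1.0460]  K=[0.5698]  nu=[-3.6813]  x^+=[0.4838]  P^+=[0.2564]
step 4: x^-=[0.5563]  P^-=[0.5891]  S=[1.0391]  K=[0.5669]  nu=[-1.3663]  x^+=[-0.2183]  P^+=[0.2551]

innov = [-1.3663]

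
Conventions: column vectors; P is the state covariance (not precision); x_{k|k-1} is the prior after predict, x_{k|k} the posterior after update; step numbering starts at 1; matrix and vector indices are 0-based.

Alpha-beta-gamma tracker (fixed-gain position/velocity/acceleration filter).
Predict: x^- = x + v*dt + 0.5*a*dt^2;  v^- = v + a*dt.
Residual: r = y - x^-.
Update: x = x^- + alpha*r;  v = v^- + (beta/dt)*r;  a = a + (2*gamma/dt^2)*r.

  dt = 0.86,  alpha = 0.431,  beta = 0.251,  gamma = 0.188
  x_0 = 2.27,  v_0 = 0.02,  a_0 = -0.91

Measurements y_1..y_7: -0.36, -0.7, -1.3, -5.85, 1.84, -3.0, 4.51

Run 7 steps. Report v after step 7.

step 1: x_pred=1.9507  r=-2.3107  x^+=0.9548  v^+=-1.4370  a^+=-2.0847
step 2: x_pred=-1.0520  r=0.3520  x^+=-0.9003  v^+=-3.1271  a^+=-1.9058
step 3: x_pred=-4.2944  r=2.9944  x^+=-3.0038  v^+=-3.8922  a^+=-0.3835
step 4: x_pred=-6.4929  r=0.6429  x^+=-6.2158  v^+=-4.0343  a^+=-0.0567
step 5: x_pred=-9.7063  r=11.5463  x^+=-4.7298  v^+=-0.7132  a^+=5.8133
step 6: x_pred=-3.1934  r=0.1934  x^+=-3.1101  v^+=4.3427  a^+=5.9116
step 7: x_pred=2.8107  r=1.6993  x^+=3.5431  v^+=9.9226  a^+=6.7755

v_post = 9.9226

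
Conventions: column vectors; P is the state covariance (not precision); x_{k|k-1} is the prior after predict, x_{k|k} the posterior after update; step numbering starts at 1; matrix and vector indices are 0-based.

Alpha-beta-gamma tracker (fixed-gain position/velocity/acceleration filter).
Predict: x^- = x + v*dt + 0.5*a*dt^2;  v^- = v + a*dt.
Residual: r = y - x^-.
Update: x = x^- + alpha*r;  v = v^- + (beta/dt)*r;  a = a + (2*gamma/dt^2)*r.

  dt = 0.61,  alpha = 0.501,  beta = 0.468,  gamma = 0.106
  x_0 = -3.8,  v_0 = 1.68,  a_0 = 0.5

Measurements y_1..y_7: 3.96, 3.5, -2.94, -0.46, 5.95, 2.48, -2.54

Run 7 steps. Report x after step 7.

step 1: x_pred=-2.6822  r=6.6422  x^+=0.6456  v^+=7.0810  a^+=4.2843
step 2: x_pred=5.7620  r=-2.2620  x^+=4.6288  v^+=7.9589  a^+=2.9955
step 3: x_pred=10.0410  r=-12.9810  x^+=3.5375  v^+=-0.1730  a^+=-4.4003
step 4: x_pred=2.6133  r=-3.0733  x^+=1.0736  v^+=-5.2151  a^+=-6.1513
step 5: x_pred=-3.2520  r=9.2020  x^+=1.3582  v^+=-1.9074  a^+=-0.9085
step 6: x_pred=0.0256  r=2.4544  x^+=1.2553  v^+=-0.5786  a^+=0.4899
step 7: x_pred=0.9935  r=-3.5335  x^+=-0.7768  v^+=-2.9907  a^+=-1.5233

x_post = -0.7768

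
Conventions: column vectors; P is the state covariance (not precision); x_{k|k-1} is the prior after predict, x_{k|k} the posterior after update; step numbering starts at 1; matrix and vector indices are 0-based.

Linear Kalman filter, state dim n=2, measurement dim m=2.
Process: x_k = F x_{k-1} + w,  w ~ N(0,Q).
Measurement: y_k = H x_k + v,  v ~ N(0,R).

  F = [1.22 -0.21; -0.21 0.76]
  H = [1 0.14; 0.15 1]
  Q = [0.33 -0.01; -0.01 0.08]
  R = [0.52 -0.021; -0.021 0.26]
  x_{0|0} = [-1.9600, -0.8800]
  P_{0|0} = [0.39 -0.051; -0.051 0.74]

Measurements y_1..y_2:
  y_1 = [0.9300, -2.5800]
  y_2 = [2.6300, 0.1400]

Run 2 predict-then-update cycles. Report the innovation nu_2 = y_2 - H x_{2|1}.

innov = [2.3610, 1.5301]

step 1: x^-=[-2.2064, -0.2572]  P^-=[0.9692 -0.2776; -0.2776 0.5409]  S=[1.4221 -0.0833; -0.0833 0.7394]  K=[0.6480 -0.1058; -0.1031 0.6636]  nu=[3.1724, -1.9918]  x^+=[0.0601, -1.9059]  P^+=[0.3523 -0.0940; -0.0940 0.1888]
step 2: x^-=[0.4735, -1.4611]  P^-=[0.9109 -0.2217; -0.2217 0.2346]  S=[1.3734 -0.0778; -0.0778 0.4486]  K=[0.6361 -0.0792; -0.1132 0.4292]  nu=[2.3610, 1.5301]  x^+=[1.8544, -1.0716]  P^+=[0.3444 -0.0856; -0.0856 0.1268]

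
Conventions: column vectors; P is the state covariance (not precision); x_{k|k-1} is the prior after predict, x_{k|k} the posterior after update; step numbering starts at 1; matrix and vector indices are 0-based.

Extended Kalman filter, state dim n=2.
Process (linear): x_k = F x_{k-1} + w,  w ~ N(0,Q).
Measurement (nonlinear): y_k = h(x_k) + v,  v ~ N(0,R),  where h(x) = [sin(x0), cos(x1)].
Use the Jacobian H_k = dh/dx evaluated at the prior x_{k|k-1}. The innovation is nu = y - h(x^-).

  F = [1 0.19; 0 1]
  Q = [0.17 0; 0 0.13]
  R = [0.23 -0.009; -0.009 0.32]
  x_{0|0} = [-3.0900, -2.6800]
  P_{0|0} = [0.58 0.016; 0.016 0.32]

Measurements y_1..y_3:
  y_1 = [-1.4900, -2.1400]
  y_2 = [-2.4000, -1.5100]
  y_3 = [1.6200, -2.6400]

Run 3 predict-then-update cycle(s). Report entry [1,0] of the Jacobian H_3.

step 1: x^-=[-3.5992, -2.6800]  P^-=[0.7676 0.0768; 0.0768 0.4500]  H_jac=[-0.8971 0.0000; 0.0000 0.4454]  S=[0.8478 -0.0397; -0.0397 0.4093]  K=[-0.8121 0.0048; -0.0586 0.4840]  nu=[-1.9318, -1.2447]  x^+=[-2.0365, -3.1692]  P^+=[0.2082 0.0199; 0.0199 0.3490]
step 2: x^-=[-2.6386, -3.1692]  P^-=[0.3984 0.0862; 0.0862 0.4790]  H_jac=[-0.8762 0.0000; 0.0000 -0.0276]  S=[0.5358 -0.0069; -0.0069 0.3204]  K=[-0.6517 -0.0215; -0.1415 -0.0444]  nu=[-1.9180, -0.5104]  x^+=[-1.3777, -2.8752]  P^+=[0.1709 0.0367; 0.0367 0.4677]
step 3: x^-=[-1.9240, -2.8752]  P^-=[0.3717 0.1255; 0.1255 0.5977]  H_jac=[-0.3459 0.0000; 0.0000 0.2633]  S=[0.2745 -0.0204; -0.0204 0.3614]  K=[-0.4635 0.0652; -0.1263 0.4282]  nu=[2.5583, -1.6753]  x^+=[-3.2192, -3.9158]  P^+=[0.3099 0.0952; 0.0952 0.5248]

H_jac[1,0] = 0.0000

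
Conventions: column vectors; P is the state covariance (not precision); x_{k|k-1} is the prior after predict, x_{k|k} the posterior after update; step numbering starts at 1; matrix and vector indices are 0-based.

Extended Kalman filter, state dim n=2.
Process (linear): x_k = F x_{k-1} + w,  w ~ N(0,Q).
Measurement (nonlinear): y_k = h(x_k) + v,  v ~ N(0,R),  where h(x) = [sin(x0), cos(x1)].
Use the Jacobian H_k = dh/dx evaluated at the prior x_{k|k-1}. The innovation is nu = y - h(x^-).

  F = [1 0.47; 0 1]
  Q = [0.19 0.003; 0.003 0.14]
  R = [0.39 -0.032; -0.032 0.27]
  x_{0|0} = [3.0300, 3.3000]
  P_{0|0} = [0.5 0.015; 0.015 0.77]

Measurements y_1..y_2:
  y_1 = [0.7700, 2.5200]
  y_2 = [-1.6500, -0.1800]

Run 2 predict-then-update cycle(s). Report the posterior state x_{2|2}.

x_post = [5.0486, 4.2958]

step 1: x^-=[4.5810, 3.3000]  P^-=[0.8742 0.3799; 0.3799 0.9100]  H_jac=[-0.1310 0.0000; 0.0000 0.1577]  S=[0.4050 -0.0399; -0.0399 0.2926]  K=[-0.2662 0.1685; -0.0756 0.4802]  nu=[1.7614, 3.5075]  x^+=[4.7032, 4.8511]  P^+=[0.8336 0.3425; 0.3425 0.8373]
step 2: x^-=[6.9833, 4.8511]  P^-=[1.5305 0.7390; 0.7390 0.9773]  H_jac=[0.7648 0.0000; 0.0000 0.9904]  S=[1.2852 0.5277; 0.5277 1.2286]  K=[0.8088 0.2483; 0.1412 0.7272]  nu=[-2.2943, -0.3183]  x^+=[5.0486, 4.2958]  P^+=[0.4021 0.0416; 0.0416 0.1937]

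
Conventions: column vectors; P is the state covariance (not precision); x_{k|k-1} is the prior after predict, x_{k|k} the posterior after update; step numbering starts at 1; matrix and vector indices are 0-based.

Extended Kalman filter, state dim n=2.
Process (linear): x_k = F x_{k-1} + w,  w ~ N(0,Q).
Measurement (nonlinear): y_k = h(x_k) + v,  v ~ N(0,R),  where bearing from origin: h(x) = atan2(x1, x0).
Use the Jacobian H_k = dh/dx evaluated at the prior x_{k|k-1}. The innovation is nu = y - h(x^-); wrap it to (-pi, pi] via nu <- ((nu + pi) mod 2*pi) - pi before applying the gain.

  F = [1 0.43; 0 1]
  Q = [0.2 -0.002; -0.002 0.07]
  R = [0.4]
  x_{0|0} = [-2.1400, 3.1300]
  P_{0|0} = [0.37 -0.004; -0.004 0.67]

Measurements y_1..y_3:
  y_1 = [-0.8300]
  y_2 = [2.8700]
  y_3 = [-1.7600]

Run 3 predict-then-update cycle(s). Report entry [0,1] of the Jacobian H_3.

H_jac[0,1] = 0.1277

step 1: x^-=[-0.7941, 3.1300]  P^-=[0.6904 0.2821; 0.2821 0.7400]  H_jac=[-0.3002 -0.0762]  S=[0.4794]  K=[-0.4771; -0.2942]  nu=[-2.6493]  x^+=[0.4699, 3.9094]  P^+=[0.5813 0.2148; 0.2148 0.6985]
step 2: x^-=[2.1510, 3.9094]  P^-=[1.0952 0.5132; 0.5132 0.7685]  H_jac=[-0.1964 0.1080]  S=[0.4294]  K=[-0.3717; -0.0413]  nu=[1.8022]  x^+=[1.4811, 3.8349]  P^+=[1.0359 0.5066; 0.5066 0.7678]
step 3: x^-=[3.1301, 3.8349]  P^-=[1.8135 0.8347; 0.8347 0.8378]  H_jac=[-0.1565 0.1277]  S=[0.4247]  K=[-0.4172; -0.0556]  nu=[-2.6462]  x^+=[4.2341, 3.9821]  P^+=[1.7396 0.8249; 0.8249 0.8365]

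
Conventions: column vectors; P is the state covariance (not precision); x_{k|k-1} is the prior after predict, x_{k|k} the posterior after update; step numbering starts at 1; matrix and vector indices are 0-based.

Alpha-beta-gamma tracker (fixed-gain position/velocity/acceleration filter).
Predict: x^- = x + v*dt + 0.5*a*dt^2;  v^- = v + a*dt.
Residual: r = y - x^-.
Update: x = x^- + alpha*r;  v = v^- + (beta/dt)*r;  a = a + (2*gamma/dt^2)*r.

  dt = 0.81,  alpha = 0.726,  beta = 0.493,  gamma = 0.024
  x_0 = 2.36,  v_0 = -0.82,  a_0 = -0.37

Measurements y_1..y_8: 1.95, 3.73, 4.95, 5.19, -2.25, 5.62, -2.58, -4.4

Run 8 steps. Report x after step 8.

step 1: x_pred=1.5744  r=0.3756  x^+=1.8471  v^+=-0.8911  a^+=-0.3425
step 2: x_pred=1.0129  r=2.7171  x^+=2.9855  v^+=0.4852  a^+=-0.1437
step 3: x_pred=3.3314  r=1.6186  x^+=4.5065  v^+=1.3539  a^+=-0.0253
step 4: x_pred=5.5949  r=-0.4049  x^+=5.3009  v^+=1.0870  a^+=-0.0549
step 5: x_pred=6.1634  r=-8.4134  x^+=0.0553  v^+=-4.0782  a^+=-0.6705
step 6: x_pred=-3.4681  r=9.0881  x^+=3.1299  v^+=0.9101  a^+=-0.0056
step 7: x_pred=3.8652  r=-6.4452  x^+=-0.8140  v^+=-3.0173  a^+=-0.4771
step 8: x_pred=-3.4145  r=-0.9855  x^+=-4.1300  v^+=-4.0035  a^+=-0.5492

x_post = -4.1300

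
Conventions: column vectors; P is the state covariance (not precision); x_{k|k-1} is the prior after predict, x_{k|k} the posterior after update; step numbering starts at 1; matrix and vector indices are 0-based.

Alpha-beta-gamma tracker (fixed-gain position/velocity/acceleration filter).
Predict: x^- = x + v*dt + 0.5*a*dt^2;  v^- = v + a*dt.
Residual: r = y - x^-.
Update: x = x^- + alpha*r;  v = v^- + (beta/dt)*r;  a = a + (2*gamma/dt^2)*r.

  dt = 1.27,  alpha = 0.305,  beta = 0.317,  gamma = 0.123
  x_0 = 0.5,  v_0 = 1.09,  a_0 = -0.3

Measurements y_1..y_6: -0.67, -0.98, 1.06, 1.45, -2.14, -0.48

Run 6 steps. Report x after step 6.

x_post = -1.9507

step 1: x_pred=1.6424  r=-2.3124  x^+=0.9371  v^+=0.1318  a^+=-0.6527
step 2: x_pred=0.5781  r=-1.5581  x^+=0.1029  v^+=-1.0860  a^+=-0.8903
step 3: x_pred=-1.9943  r=3.0543  x^+=-1.0628  v^+=-1.4544  a^+=-0.4245
step 4: x_pred=-3.2521  r=4.7021  x^+=-1.8180  v^+=-0.8198  a^+=0.2927
step 5: x_pred=-2.6230  r=0.4830  x^+=-2.4757  v^+=-0.3275  a^+=0.3664
step 6: x_pred=-2.5962  r=2.1162  x^+=-1.9507  v^+=0.6660  a^+=0.6891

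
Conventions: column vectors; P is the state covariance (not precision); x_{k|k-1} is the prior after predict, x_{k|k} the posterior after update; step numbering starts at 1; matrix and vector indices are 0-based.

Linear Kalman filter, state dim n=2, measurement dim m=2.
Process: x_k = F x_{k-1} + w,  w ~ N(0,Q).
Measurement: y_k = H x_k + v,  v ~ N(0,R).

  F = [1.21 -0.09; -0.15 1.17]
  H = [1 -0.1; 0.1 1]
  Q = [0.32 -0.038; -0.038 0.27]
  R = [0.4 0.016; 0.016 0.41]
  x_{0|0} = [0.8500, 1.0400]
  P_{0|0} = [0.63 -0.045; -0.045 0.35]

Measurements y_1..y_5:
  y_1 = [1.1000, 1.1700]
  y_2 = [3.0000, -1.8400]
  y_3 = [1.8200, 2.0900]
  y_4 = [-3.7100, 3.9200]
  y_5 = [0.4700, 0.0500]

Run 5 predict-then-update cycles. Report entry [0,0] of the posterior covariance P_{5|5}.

P_post[0,0] = 0.2498

step 1: x^-=[0.9349, 1.0893]  P^-=[1.2550 -0.2535; -0.2535 0.7791]  S=[1.7135 -0.1874; -0.1874 1.1509]  K=[0.7484 0.0106; -0.1240 0.6347]  nu=[0.2740, -0.0128]  x^+=[1.1398, 1.0472]  P^+=[0.2982 -0.0135; -0.0135 0.2596]
step 2: x^-=[1.2850, 1.0542]  P^-=[0.7616 -0.1387; -0.1387 0.6368]  S=[1.1957 -0.1089; -0.1089 1.0267]  K=[0.6493 0.0079; -0.1152 0.5945]  nu=[1.8205, -3.0227]  x^+=[2.4430, -0.9525]  P^+=[0.2586 -0.0122; -0.0122 0.2431]
step 3: x^-=[3.0418, -1.4809]  P^-=[0.7033 -0.1280; -0.1280 0.6129]  S=[1.1350 -0.1017; -0.1017 1.0044]  K=[0.6315 0.0065; -0.1143 0.5860]  nu=[-1.3699, 3.2667]  x^+=[2.1980, 0.5898]  P^+=[0.2515 -0.0124; -0.0124 0.2397]
step 4: x^-=[2.6065, 0.3604]  P^-=[0.6928 -0.1266; -0.1266 0.6081]  S=[1.1242 -0.1008; -0.1008 0.9997]  K=[0.6281 0.0060; -0.1143 0.5841]  nu=[-6.2804, 3.2990]  x^+=[-1.3181, 3.0050]  P^+=[0.2501 -0.0125; -0.0125 0.2389]
step 5: x^-=[-1.8653, 3.7136]  P^-=[0.6908 -0.1264; -0.1264 0.6070]  S=[1.1221 -0.1007; -0.1007 0.9987]  K=[0.6274 0.0059; -0.1143 0.5837]  nu=[2.7067, -3.4770]  x^+=[-0.1877, 1.3747]  P^+=[0.2498 -0.0125; -0.0125 0.2387]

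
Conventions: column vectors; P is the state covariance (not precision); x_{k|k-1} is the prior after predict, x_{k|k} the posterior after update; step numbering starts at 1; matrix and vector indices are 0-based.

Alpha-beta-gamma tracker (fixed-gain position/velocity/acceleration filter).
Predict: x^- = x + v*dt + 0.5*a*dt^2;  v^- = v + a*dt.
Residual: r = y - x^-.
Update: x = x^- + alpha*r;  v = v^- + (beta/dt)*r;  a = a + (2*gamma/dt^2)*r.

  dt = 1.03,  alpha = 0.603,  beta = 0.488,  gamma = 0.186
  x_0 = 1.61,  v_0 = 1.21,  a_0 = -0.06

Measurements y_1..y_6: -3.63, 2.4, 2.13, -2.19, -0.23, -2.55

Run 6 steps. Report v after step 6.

v_post = -1.0364

step 1: x_pred=2.8245  r=-6.4545  x^+=-1.0676  v^+=-1.9098  a^+=-2.3232
step 2: x_pred=-4.2671  r=6.6671  x^+=-0.2468  v^+=-1.1440  a^+=0.0145
step 3: x_pred=-1.4174  r=3.5474  x^+=0.7217  v^+=0.5517  a^+=1.2584
step 4: x_pred=1.9575  r=-4.1475  x^+=-0.5435  v^+=-0.1171  a^+=-0.1959
step 5: x_pred=-0.7680  r=0.5380  x^+=-0.4436  v^+=-0.0640  a^+=-0.0072
step 6: x_pred=-0.5133  r=-2.0367  x^+=-1.7414  v^+=-1.0364  a^+=-0.7214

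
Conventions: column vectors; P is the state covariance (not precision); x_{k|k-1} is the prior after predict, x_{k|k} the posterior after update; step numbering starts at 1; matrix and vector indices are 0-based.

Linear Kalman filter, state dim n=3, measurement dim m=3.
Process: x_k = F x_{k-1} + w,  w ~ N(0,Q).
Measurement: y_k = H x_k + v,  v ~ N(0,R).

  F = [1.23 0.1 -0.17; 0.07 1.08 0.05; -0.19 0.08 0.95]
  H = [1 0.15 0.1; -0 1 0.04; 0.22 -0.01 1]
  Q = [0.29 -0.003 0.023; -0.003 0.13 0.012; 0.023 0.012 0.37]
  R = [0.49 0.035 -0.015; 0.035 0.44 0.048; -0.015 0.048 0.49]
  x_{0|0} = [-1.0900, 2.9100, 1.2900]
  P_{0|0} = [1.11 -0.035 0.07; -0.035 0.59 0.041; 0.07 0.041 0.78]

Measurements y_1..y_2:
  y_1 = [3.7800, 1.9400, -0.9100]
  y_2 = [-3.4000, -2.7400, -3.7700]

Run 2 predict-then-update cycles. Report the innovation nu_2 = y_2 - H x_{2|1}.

innov = [-7.0957, -5.5055, -3.6999]

step 1: x^-=[-1.2690, 3.1310, 1.6654]  P^-=[1.9585 0.0991 -0.2730; 0.0991 0.8252 0.1385; -0.2730 0.1385 1.0998]  S=[2.4573 0.2660 0.2685; 0.2660 1.2780 0.2415; 0.2685 0.2415 1.5614]  K=[0.8047 -0.0941 -0.0234; 0.0272 0.6457 -0.0072; -0.1370 0.0424 0.6820]  nu=[4.4128, -1.2576, -2.2649]  x^+=[2.4531, 2.4554, -0.5373]  P^+=[0.4045 -0.0097 -0.1171; -0.0097 0.2834 0.0320; -0.1171 0.0320 0.3644]
step 2: x^-=[3.3542, 2.7967, -0.7801]  P^-=[0.9609 0.0349 -0.2669; 0.0349 0.4647 0.0766; -0.2669 0.0766 0.7627]  S=[1.4283 0.1401 0.0114; 0.1401 0.9120 0.1558; 0.0114 0.1558 1.1801]  K=[0.6647 -0.0679 -0.0448; 0.0287 0.5084 0.0001; -0.1338 0.0369 0.5923]  nu=[-7.0957, -5.5055, -3.6999]  x^+=[-0.8228, -0.2067, -2.2253]  P^+=[0.3356 -0.0044 -0.1091; -0.0044 0.2236 0.0272; -0.1091 0.0272 0.3183]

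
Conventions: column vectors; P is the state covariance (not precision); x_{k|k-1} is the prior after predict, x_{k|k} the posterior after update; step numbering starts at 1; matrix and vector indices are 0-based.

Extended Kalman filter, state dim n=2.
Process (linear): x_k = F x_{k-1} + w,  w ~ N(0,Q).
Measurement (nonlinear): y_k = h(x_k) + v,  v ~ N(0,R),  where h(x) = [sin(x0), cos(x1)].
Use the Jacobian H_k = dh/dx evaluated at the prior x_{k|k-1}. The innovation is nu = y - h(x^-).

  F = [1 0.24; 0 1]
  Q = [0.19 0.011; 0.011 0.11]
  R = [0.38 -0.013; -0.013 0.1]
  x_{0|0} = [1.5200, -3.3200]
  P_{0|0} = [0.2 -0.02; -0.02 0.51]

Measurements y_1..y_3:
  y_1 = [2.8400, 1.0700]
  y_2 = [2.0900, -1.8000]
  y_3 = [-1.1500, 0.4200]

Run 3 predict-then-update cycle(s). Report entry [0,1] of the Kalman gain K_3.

step 1: x^-=[0.7232, -3.3200]  P^-=[0.4098 0.1134; 0.1134 0.6200]  H_jac=[0.7497 0.0000; 0.0000 -0.1775]  S=[0.6103 -0.0281; -0.0281 0.1195]  K=[0.5010 -0.0506; 0.0980 -0.8975]  nu=[2.1782, 2.0541]  x^+=[1.7105, -4.9501]  P^+=[0.2548 0.0652; 0.0652 0.5129]
step 2: x^-=[0.5225, -4.9501]  P^-=[0.5057 0.1993; 0.1993 0.6229]  H_jac=[0.8666 0.0000; 0.0000 -0.9719]  S=[0.7597 -0.1809; -0.1809 0.6884]  K=[0.5438 -0.1385; 0.0192 -0.8744]  nu=[1.5909, -2.0355]  x^+=[1.6697, -3.1397]  P^+=[0.2405 0.0215; 0.0215 0.0902]
step 3: x^-=[0.9161, -3.1397]  P^-=[0.4461 0.0542; 0.0542 0.2002]  H_jac=[0.6089 0.0000; 0.0000 0.0019]  S=[0.5454 -0.0129; -0.0129 0.1000]  K=[0.4996 0.0657; 0.0608 0.0116]  nu=[-1.9433, 1.4200]  x^+=[0.0386, -3.2413]  P^+=[0.3104 0.0377; 0.0377 0.1982]

K[0,1] = 0.0657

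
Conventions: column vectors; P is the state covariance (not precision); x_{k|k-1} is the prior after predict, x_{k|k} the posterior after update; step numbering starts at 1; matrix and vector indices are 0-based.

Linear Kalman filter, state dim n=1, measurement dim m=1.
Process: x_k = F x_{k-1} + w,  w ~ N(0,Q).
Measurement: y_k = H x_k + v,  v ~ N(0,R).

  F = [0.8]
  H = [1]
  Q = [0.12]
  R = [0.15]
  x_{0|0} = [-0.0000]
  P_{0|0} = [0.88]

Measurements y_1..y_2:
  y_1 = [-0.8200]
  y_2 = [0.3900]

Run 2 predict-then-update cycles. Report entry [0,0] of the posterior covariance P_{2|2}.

step 1: x^-=[0.0000]  P^-=[0.6832]  S=[0.8332]  K=[0.8200]  nu=[-0.8200]  x^+=[-0.6724]  P^+=[0.1230]
step 2: x^-=[-0.5379]  P^-=[0.1987]  S=[0.3487]  K=[0.5699]  nu=[0.9279]  x^+=[-0.0091]  P^+=[0.0855]

P_post[0,0] = 0.0855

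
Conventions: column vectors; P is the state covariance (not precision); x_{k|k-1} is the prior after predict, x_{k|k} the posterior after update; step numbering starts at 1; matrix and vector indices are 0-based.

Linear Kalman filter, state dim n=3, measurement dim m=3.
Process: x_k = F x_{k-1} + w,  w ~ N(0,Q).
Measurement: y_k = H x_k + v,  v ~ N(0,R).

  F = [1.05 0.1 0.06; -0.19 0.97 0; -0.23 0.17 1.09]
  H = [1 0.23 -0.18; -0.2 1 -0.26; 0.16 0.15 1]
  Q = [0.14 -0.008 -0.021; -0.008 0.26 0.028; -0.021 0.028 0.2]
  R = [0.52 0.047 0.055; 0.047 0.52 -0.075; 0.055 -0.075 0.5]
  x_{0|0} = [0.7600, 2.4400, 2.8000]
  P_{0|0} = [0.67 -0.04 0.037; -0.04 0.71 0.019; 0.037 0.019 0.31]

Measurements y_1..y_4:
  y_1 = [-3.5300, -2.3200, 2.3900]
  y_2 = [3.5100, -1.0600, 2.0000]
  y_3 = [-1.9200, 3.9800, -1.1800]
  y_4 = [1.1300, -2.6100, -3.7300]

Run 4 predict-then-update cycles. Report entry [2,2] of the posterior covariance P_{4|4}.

P_post[2,2] = 0.2381

step 1: x^-=[1.2100, 2.2224, 3.2920]  P^-=[0.8834 -0.1121 -0.1126; -0.1121 0.9670 0.1970; -0.1126 0.1970 0.6159]  S=[1.4471 -0.0074 0.0286; -0.0074 1.4946 0.0836; 0.0286 0.0836 1.1780]  K=[0.6056 -0.1710 0.0076; 0.0503 0.6151 0.2303; -0.1336 0.0091 0.5352]  nu=[-4.6586, -3.4445, -1.4290]  x^+=[-1.0329, -0.4597, 3.1181]  P^+=[0.3073 0.0006 0.0007; 0.0006 0.3115 0.0250; 0.0007 0.0250 0.2557]
step 2: x^-=[-0.9434, -0.2497, 3.5582]  P^-=[0.4833 -0.0371 -0.0693; -0.0371 0.5640 0.1189; -0.0693 0.1189 0.5380]  S=[1.0487 0.0569 0.0048; 0.0569 1.0855 -0.0195; 0.0048 -0.0195 1.0747]  K=[0.4718 -0.1314 -0.0022; 0.0400 0.4993 0.1927; -0.1353 0.0097 0.5076]  nu=[5.1513, -0.0739, -1.3698]  x^+=[1.4998, -0.3446, 2.1654]  P^+=[0.2382 0.0008 -0.0036; 0.0008 0.2532 0.0230; -0.0036 0.0230 0.2428]
step 3: x^-=[1.6702, -0.6192, 1.9568]  P^-=[0.4060 -0.0288 -0.0595; -0.0288 0.5066 0.1050; -0.0595 0.1050 0.5186]  S=[0.9691 0.0672 0.0022; 0.0672 1.0286 -0.0353; 0.0022 -0.0353 1.0515]  K=[0.4315 -0.1203 -0.0039; 0.0376 0.4754 0.1836; -0.1345 0.0085 0.4997]  nu=[-3.0956, 5.4420, -3.3111]  x^+=[-0.3073, 1.2434, 0.7651]  P^+=[0.2177 0.0005 -0.0041; 0.0005 0.2410 0.0220; -0.0041 0.0220 0.2392]
step 4: x^-=[-0.1524, 1.2645, 1.1160]  P^-=[0.3831 -0.0262 -0.0558; -0.0262 0.4944 0.1012; -0.0558 0.1012 0.5128]  S=[0.9455 0.0713 0.0026; 0.0713 1.0165 -0.0391; 0.0026 -0.0391 1.0450]  K=[0.4182 -0.1164 -0.0038; 0.0373 0.4700 0.1813; -0.1339 0.0079 0.4973]  nu=[1.1925, -3.6148, -5.0113]  x^+=[0.7862, -1.2987, -1.5645]  P^+=[0.2109 0.0006 -0.0040; 0.0006 0.2383 0.0216; -0.0040 0.0216 0.2381]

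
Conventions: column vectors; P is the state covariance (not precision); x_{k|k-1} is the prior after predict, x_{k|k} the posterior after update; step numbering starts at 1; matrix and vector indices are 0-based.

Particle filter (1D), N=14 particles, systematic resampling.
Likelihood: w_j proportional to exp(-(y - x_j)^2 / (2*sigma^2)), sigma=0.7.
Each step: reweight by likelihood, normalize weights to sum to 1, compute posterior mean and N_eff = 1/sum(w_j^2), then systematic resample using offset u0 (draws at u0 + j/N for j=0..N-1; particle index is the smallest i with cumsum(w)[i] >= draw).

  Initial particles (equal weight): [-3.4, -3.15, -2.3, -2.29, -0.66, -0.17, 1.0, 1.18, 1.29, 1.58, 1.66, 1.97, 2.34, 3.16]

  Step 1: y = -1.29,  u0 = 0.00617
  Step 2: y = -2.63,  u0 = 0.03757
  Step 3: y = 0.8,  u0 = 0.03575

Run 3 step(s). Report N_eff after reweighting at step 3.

N_eff = 12.9876

step 1: w=[0.0062, 0.0172, 0.2069, 0.2112, 0.3908, 0.1629, 0.0028, 0.0012, 0.0007, 0.0001, 0.0001, 0.0000, 0.0000, 0.0000]  mean=-1.3150  Neff=3.7453  idx=[0, 2, 2, 2, 3, 3, 3, 4, 4, 4, 4, 4, 5, 5]
step 2: w=[0.0911, 0.1492, 0.1492, 0.1492, 0.1482, 0.1482, 0.1482, 0.0032, 0.0032, 0.0032, 0.0032, 0.0032, 0.0003, 0.0003]  mean=-2.3682  Neff=7.0893  idx=[0, 1, 1, 2, 2, 3, 3, 3, 4, 4, 5, 5, 6, 6]
step 3: w=[0.0000, 0.0747, 0.0747, 0.0747, 0.0747, 0.0747, 0.0747, 0.0747, 0.0795, 0.0795, 0.0795, 0.0795, 0.0795, 0.0795]  mean=-2.2953  Neff=12.9876  idx=[1, 2, 3, 4, 5, 6, 7, 8, 9, 9, 10, 11, 12, 13]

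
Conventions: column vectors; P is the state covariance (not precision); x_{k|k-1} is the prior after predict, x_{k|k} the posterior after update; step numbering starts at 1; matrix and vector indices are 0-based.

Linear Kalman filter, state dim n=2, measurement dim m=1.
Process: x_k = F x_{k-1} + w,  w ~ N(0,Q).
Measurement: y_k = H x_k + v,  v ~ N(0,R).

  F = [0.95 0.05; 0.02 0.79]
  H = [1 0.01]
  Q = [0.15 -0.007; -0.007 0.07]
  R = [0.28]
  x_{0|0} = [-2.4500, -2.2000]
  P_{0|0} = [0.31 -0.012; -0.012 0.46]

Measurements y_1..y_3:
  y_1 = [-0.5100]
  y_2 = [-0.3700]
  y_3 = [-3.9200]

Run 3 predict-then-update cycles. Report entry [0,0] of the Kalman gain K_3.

step 1: x^-=[-2.4375, -1.7870]  P^-=[0.4298 0.0080; 0.0080 0.3568]  S=[0.7100]  K=[0.6055; 0.0164]  nu=[1.9454]  x^+=[-1.2597, -1.7552]  P^+=[0.1695 0.0010; 0.0010 0.3566]
step 2: x^-=[-1.2844, -1.4118]  P^-=[0.3040 0.0111; 0.0111 0.2927]  S=[0.5842]  K=[0.5205; 0.0240]  nu=[0.9286]  x^+=[-0.8011, -1.3895]  P^+=[0.1457 0.0038; 0.0038 0.2923]
step 3: x^-=[-0.8305, -1.1138]  P^-=[0.2826 0.0102; 0.0102 0.2526]  S=[0.5628]  K=[0.5023; 0.0225]  nu=[-3.0783]  x^+=[-2.3767, -1.1832]  P^+=[0.1406 0.0038; 0.0038 0.2523]

K[0,0] = 0.5023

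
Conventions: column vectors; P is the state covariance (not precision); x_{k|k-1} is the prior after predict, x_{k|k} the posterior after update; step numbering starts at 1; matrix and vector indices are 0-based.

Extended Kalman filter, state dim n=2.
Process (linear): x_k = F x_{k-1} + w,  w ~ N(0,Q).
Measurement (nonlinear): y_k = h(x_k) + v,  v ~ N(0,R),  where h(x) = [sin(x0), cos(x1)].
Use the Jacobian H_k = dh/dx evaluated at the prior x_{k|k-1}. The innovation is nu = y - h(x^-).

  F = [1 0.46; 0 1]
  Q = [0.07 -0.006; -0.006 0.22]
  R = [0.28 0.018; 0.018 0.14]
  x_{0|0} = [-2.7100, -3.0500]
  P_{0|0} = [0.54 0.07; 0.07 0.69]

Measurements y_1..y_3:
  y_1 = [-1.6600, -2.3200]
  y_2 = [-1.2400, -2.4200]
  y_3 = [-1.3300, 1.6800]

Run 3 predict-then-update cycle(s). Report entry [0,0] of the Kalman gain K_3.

K[0,0] = -0.1495

step 1: x^-=[-4.1130, -3.0500]  P^-=[0.8204 0.3814; 0.3814 0.9100]  H_jac=[-0.5641 0.0000; 0.0000 0.0915]  S=[0.5411 -0.0017; -0.0017 0.1476]  K=[-0.8546 0.2266; -0.3959 0.5594]  nu=[-2.4857, -1.3242]  x^+=[-2.2887, -2.8066]  P^+=[0.4170 0.1787; 0.1787 0.7783]
step 2: x^-=[-3.5797, -2.8066]  P^-=[0.8160 0.5307; 0.5307 0.9983]  H_jac=[-0.9055 0.0000; 0.0000 0.3288]  S=[0.9491 -0.1400; -0.1400 0.2479]  K=[-0.7360 0.2881; -0.3393 1.1323]  nu=[-1.6643, -1.4756]  x^+=[-2.7800, -3.9128]  P^+=[0.2219 0.0824; 0.0824 0.4636]
step 3: x^-=[-4.5798, -3.9128]  P^-=[0.4658 0.2897; 0.2897 0.6836]  H_jac=[-0.1322 0.0000; 0.0000 -0.6970]  S=[0.2881 0.0447; 0.0447 0.4721]  K=[-0.1495 -0.4135; 0.0240 -1.0115]  nu=[-2.3212, 2.3971]  x^+=[-5.2240, -6.3932]  P^+=[0.3731 0.0869; 0.0869 0.2026]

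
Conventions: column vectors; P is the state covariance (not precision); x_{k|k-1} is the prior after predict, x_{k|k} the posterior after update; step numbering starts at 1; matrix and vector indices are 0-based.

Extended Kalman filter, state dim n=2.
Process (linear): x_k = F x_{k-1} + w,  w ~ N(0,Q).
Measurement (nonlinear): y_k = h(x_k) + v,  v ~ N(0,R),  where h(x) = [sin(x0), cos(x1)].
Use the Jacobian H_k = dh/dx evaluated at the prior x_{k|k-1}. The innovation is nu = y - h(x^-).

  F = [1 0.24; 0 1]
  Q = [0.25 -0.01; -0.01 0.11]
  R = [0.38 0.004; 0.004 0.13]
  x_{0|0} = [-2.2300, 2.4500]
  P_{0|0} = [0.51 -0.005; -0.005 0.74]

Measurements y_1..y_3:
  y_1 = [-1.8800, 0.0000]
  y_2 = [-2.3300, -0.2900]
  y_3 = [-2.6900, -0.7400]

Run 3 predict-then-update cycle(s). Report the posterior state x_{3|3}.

step 1: x^-=[-1.6420, 2.4500]  P^-=[0.8002 0.1626; 0.1626 0.8500]  H_jac=[-0.0711 0.0000; 0.0000 -0.6378]  S=[0.3841 0.0114; 0.0114 0.4757]  K=[-0.1419 -0.2146; 0.0036 -1.1396]  nu=[-0.8825, 0.7702]  x^+=[-1.6821, 1.5690]  P^+=[0.7699 0.0446; 0.0446 0.2323]
step 2: x^-=[-1.3055, 1.5690]  P^-=[1.0547 0.0904; 0.0904 0.3423]  H_jac=[0.2622 0.0000; 0.0000 -1.0000]  S=[0.4525 -0.0197; -0.0197 0.4723]  K=[0.6039 -0.1662; 0.0209 -0.7239]  nu=[-1.3650, -0.2918]  x^+=[-2.0813, 1.7518]  P^+=[0.8727 0.0192; 0.0192 0.0940]
step 3: x^-=[-1.6609, 1.7518]  P^-=[1.1373 0.0318; 0.0318 0.2040]  H_jac=[-0.0900 0.0000; 0.0000 -0.9837]  S=[0.3892 0.0068; 0.0068 0.3274]  K=[-0.2613 -0.0900; 0.0034 -0.6130]  nu=[-1.6941, -0.5600]  x^+=[-1.1678, 2.0893]  P^+=[1.1078 0.0130; 0.0130 0.0810]

x_post = [-1.1678, 2.0893]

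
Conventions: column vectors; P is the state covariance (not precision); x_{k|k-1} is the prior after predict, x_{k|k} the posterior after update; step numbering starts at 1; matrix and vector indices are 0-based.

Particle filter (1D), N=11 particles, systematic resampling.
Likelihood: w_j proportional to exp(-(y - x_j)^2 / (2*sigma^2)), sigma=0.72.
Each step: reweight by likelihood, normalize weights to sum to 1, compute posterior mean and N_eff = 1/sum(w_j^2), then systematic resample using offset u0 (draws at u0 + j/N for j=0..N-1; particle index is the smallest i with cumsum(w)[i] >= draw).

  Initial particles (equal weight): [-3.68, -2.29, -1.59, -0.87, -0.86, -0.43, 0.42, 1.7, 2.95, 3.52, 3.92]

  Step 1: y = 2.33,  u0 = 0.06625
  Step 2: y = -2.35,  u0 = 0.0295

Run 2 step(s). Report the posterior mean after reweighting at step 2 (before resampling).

post_mean = 1.7000

step 1: w=[0.0000, 0.0000, 0.0000, 0.0000, 0.0000, 0.0004, 0.0170, 0.3908, 0.3955, 0.1462, 0.0500]  mean=2.5489  Neff=2.9999  idx=[7, 7, 7, 7, 8, 8, 8, 8, 8, 9, 10]
step 2: w=[0.2500, 0.2500, 0.2500, 0.2500, 0.0000, 0.0000, 0.0000, 0.0000, 0.0000, 0.0000, 0.0000]  mean=1.7000  Neff=4.0001  idx=[0, 0, 0, 1, 1, 1, 2, 2, 3, 3, 3]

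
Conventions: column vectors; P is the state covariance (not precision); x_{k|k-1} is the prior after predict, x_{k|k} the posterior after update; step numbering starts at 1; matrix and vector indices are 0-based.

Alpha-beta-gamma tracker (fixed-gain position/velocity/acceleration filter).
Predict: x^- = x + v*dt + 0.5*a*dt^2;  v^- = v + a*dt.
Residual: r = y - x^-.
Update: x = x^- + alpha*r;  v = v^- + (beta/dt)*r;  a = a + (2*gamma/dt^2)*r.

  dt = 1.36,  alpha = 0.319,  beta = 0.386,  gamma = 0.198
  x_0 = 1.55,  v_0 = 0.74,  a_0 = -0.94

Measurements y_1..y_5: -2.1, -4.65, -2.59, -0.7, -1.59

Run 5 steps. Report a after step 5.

step 1: x_pred=1.6871  r=-3.7871  x^+=0.4790  v^+=-1.6133  a^+=-1.7508
step 2: x_pred=-3.3342  r=-1.3158  x^+=-3.7539  v^+=-4.3678  a^+=-2.0325
step 3: x_pred=-11.5739  r=8.9839  x^+=-8.7080  v^+=-4.5822  a^+=-0.1091
step 4: x_pred=-15.0407  r=14.3407  x^+=-10.4660  v^+=-0.6604  a^+=2.9613
step 5: x_pred=-8.6255  r=7.0355  x^+=-6.3812  v^+=5.3638  a^+=4.4676

a_post = 4.4676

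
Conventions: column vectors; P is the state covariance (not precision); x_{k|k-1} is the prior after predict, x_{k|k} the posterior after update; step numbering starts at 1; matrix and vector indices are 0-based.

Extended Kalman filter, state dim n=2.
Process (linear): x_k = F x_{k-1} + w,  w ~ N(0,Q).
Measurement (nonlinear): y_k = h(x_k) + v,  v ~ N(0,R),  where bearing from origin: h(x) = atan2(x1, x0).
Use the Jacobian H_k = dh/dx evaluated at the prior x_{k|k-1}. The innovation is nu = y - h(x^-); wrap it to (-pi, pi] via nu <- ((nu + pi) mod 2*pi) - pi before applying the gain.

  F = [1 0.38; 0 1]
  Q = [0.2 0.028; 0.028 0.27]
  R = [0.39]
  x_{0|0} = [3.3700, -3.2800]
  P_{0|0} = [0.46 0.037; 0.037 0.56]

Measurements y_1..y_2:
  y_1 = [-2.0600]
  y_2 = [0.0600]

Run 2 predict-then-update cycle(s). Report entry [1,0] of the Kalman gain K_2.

K[1,0] = 0.3316

step 1: x^-=[2.1236, -3.2800]  P^-=[0.7690 0.2778; 0.2778 0.8300]  H_jac=[0.2148 0.1391]  S=[0.4581]  K=[0.4449; 0.3822]  nu=[-1.0638]  x^+=[1.6503, -3.6866]  P^+=[0.6783 0.1999; 0.1999 0.7631]
step 2: x^-=[0.2494, -3.6866]  P^-=[1.1404 0.5178; 0.5178 1.0331]  H_jac=[0.2700 0.0183]  S=[0.4786]  K=[0.6632; 0.3316]  nu=[1.5633]  x^+=[1.2861, -3.1683]  P^+=[0.9299 0.4126; 0.4126 0.9804]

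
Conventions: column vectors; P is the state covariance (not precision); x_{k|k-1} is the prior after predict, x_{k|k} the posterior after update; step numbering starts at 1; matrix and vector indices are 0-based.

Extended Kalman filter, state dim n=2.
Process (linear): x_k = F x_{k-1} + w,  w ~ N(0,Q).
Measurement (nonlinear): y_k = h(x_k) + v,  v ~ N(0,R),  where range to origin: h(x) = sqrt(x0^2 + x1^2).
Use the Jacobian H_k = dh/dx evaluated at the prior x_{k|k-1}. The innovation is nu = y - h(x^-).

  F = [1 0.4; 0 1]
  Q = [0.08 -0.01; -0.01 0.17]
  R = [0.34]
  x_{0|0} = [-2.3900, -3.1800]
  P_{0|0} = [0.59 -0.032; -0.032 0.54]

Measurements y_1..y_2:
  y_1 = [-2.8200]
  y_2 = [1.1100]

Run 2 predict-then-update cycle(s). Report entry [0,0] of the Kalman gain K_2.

K[0,0] = 0.3941

step 1: x^-=[-3.6620, -3.1800]  P^-=[0.7308 0.1740; 0.1740 0.7100]  H_jac=[-0.7550 -0.6557]  S=[1.2341]  K=[-0.5395; -0.4837]  nu=[-7.6700]  x^+=[0.4763, 0.5297]  P^+=[0.3715 -0.1481; -0.1481 0.4213]
step 2: x^-=[0.6882, 0.5297]  P^-=[0.4005 0.0105; 0.0105 0.5913]  H_jac=[0.7925 0.6099]  S=[0.8216]  K=[0.3941; 0.4491]  nu=[0.2416]  x^+=[0.7834, 0.6381]  P^+=[0.2729 -0.1349; -0.1349 0.4256]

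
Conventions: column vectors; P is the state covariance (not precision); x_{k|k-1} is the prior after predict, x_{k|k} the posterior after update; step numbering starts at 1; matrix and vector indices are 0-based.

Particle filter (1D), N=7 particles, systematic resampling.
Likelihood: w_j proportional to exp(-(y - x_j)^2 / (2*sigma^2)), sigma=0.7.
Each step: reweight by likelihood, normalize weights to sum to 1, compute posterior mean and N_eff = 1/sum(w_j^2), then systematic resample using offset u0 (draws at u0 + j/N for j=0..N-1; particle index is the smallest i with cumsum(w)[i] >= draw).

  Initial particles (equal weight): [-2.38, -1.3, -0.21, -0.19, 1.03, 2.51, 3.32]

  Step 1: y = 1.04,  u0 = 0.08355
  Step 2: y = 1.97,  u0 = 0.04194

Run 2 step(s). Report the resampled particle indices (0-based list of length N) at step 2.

resampled_idx = [2, 3, 3, 4, 5, 6, 6]

step 1: w=[0.0000, 0.0024, 0.1322, 0.1391, 0.6512, 0.0718, 0.0032]  mean=0.8043  Neff=2.1456  idx=[2, 3, 4, 4, 4, 4, 5]
step 2: w=[0.0033, 0.0036, 0.1704, 0.1704, 0.1704, 0.1704, 0.3117]  mean=1.4828  Neff=4.6891  idx=[2, 3, 3, 4, 5, 6, 6]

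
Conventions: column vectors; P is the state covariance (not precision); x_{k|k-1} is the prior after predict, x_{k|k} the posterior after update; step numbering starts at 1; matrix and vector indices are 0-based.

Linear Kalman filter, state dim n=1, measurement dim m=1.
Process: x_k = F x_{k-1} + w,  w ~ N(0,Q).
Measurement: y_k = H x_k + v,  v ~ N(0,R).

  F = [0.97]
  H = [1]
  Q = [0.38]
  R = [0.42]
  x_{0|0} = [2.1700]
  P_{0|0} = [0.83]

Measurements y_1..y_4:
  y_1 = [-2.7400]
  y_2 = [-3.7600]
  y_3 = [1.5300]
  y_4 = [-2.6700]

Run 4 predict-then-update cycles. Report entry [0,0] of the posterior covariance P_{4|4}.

P_post[0,0] = 0.2497

step 1: x^-=[2.1049]  P^-=[1.1609]  S=[1.5809]  K=[0.7343]  nu=[-4.8449]  x^+=[-1.4529]  P^+=[0.3084]
step 2: x^-=[-1.4093]  P^-=[0.6702]  S=[1.0902]  K=[0.6147]  nu=[-2.3507]  x^+=[-2.8544]  P^+=[0.2582]
step 3: x^-=[-2.7688]  P^-=[0.6229]  S=[1.0429]  K=[0.5973]  nu=[4.2988]  x^+=[-0.2012]  P^+=[0.2509]
step 4: x^-=[-0.1951]  P^-=[0.6160]  S=[1.0360]  K=[0.5946]  nu=[-2.4749]  x^+=[-1.6667]  P^+=[0.2497]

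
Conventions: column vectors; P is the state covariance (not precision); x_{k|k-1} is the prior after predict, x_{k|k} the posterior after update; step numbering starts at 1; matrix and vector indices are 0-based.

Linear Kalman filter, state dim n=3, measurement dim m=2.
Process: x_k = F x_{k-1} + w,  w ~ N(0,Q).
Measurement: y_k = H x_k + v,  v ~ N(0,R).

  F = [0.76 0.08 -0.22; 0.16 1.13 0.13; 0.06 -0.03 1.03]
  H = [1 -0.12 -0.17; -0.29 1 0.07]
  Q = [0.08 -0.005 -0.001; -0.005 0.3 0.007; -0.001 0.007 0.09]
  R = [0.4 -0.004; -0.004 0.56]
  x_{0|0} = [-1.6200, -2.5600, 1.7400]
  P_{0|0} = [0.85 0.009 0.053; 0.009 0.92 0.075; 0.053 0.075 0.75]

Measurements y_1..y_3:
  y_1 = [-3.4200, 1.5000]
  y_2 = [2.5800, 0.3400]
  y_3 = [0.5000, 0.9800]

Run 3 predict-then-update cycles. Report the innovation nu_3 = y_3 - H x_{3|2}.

innov = [0.8958, 0.9670]

step 1: x^-=[-1.8188, -2.9258, 1.7718]  P^-=[0.5939 0.1534 -0.0871; 0.1534 1.5367 0.1811; -0.0871 0.1811 0.8914]  S=[1.0419 -0.2552; -0.2552 2.0909]  K=[0.5810 0.0590; 0.1206 0.7344; -0.2251 0.1011]  nu=[-1.6511, 3.7743]  x^+=[-2.5554, -0.3529, 2.5250]  P^+=[0.2524 0.1005 0.0483; 0.1005 0.4389 0.0151; 0.0483 0.0151 0.8057]
step 2: x^-=[-2.5258, -0.4794, 2.4580]  P^-=[0.2631 0.1294 -0.1364; 0.1294 0.9233 0.1346; -0.1364 0.1346 0.9507]  S=[0.7247 -0.1088; -0.1088 1.4594]  K=[0.3824 0.0584; 0.0872 0.6199; -0.4134 0.1341]  nu=[5.4661, -0.0852]  x^+=[-0.4404, -0.0557, 0.1871]  P^+=[0.1570 0.0788 -0.0303; 0.0788 0.3688 0.0128; -0.0303 0.0128 0.7886]
step 3: x^-=[-0.3803, -0.1091, 0.1679]  P^-=[0.2305 0.0886 -0.1970; 0.0886 0.8192 0.1162; -0.1970 0.1162 0.9227]  S=[0.7194 -0.1327; -0.1327 1.3760]  K=[0.3596 0.0405; 0.0677 0.5891; -0.4880 0.1258]  nu=[0.8958, 0.9670]  x^+=[-0.0191, 0.5213, -0.1476]  P^+=[0.1391 0.0668 -0.0744; 0.0668 0.3489 0.0009; -0.0744 0.0009 0.7132]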